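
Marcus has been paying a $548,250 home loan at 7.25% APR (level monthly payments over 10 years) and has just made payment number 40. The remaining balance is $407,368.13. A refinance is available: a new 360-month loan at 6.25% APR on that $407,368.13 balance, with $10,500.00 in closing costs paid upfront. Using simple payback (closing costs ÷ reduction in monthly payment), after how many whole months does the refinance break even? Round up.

3 months

Current payment = 548,250 × 7.25%/12 / (1 − (1+0.0060417)^−120) = $6,436.51.
Refinanced payment = 407,368.13 × 0.0052083 / (1 − (1+0.0052083)^−360) = $2,508.24.
Monthly savings = $6,436.51 − $2,508.24 = $3,928.27.
Break-even = $10,500.00 / $3,928.27 = 2.67 → 3 months.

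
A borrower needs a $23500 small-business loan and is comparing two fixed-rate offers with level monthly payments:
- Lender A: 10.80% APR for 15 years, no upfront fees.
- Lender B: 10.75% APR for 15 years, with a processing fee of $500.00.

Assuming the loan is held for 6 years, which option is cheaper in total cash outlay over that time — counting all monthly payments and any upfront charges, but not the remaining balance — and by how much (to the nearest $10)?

Lender A: monthly rate = 10.8%/12 = 0.0090000; payment = 23,500 × 0.0090000 / (1 − (1+0.0090000)^−180) = $264.16.
Lender B: monthly rate = 10.75%/12 = 0.0089583; payment = 23,500 × 0.0089583 / (1 − (1+0.0089583)^−180) = $263.42.
Over 72 months: Lender A costs 72 × $264.16 = $19,019.52; Lender B costs 72 × $263.42 + $500.00 = $19,466.24.
Lender A is cheaper by $19,466.24 − $19,019.52 = $446.72.

Lender A by $450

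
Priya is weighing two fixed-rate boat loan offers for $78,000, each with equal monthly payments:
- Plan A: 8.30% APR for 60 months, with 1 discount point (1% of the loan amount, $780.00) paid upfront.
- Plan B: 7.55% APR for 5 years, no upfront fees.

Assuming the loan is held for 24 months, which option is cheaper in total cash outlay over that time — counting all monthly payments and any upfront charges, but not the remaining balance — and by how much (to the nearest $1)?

Plan B by $1,451

Plan A: at 8.30% the monthly rate is 0.0069167, so the payment is 78,000 × 0.0069167 / (1 − 1.0069167^−60) = $1,592.78.
Plan B: at 7.55% the monthly rate is 0.0062917, so the payment is 78,000 × 0.0062917 / (1 − 1.0062917^−60) = $1,564.81.
Over 24 months: Plan A costs 24 × $1,592.78 + $780.00 = $39,006.72; Plan B costs 24 × $1,564.81 = $37,555.44.
Plan B is cheaper by $39,006.72 − $37,555.44 = $1,451.28.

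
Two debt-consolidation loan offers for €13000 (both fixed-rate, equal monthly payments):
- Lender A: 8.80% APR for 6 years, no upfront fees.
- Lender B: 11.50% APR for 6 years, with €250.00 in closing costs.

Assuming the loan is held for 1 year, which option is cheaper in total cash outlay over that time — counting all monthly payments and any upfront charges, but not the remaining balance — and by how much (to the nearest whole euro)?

Lender A by €463

Lender A: monthly rate = 8.8%/12 = 0.0073333; payment = 13,000 × 0.0073333 / (1 − (1+0.0073333)^−72) = €233.04.
Lender B: monthly rate = 11.5%/12 = 0.0095833; payment = 13,000 × 0.0095833 / (1 − (1+0.0095833)^−72) = €250.79.
Over 12 months: Lender A costs 12 × €233.04 = €2,796.48; Lender B costs 12 × €250.79 + €250.00 = €3,259.48.
Lender A is cheaper by €3,259.48 − €2,796.48 = €463.00.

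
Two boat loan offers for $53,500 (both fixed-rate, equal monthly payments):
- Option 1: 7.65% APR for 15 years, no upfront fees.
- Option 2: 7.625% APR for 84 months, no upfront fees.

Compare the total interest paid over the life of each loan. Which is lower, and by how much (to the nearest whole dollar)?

Option 1: at 7.65% the monthly rate is 0.0063750, so the payment is 53,500 × 0.0063750 / (1 − 1.0063750^−180) = $500.52.
Total interest on Option 1 = 180 × $500.52 − $53,500 = $36,593.60.
Option 2: monthly rate = 7.625%/12 = 0.0063542; payment = 53,500 × 0.0063542 / (1 − (1+0.0063542)^−84) = $823.90.
Total interest on Option 2 = 84 × $823.90 − $53,500 = $15,707.60.
Option 2 is lower by $20,886.00.

Option 2 by $20,886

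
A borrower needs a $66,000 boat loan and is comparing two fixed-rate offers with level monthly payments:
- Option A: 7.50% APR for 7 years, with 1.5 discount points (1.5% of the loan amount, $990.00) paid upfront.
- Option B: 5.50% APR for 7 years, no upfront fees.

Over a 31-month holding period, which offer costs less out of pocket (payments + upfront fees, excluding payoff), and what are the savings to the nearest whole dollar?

Option A: at 7.50% the monthly rate is 0.0062500, so the payment is 66,000 × 0.0062500 / (1 − 1.0062500^−84) = $1,012.33.
Option B: at 5.50% the monthly rate is 0.0045833, so the payment is 66,000 × 0.0045833 / (1 − 1.0045833^−84) = $948.42.
Over 31 months: Option A costs 31 × $1,012.33 + $990.00 = $32,372.23; Option B costs 31 × $948.42 = $29,401.02.
Option B is cheaper by $32,372.23 − $29,401.02 = $2,971.21.

Option B by $2,971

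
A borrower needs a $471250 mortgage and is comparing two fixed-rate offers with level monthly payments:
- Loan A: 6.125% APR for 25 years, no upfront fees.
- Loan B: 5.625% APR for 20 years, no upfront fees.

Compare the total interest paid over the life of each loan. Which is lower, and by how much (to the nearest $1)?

Loan A: at 6.125% the monthly rate is 0.0051042, so the payment is 471,250 × 0.0051042 / (1 − 1.0051042^−300) = $3,072.38.
Total interest on Loan A = 300 × $3,072.38 − $471,250 = $450,464.00.
Loan B: at 5.625% the monthly rate is 0.0046875, so the payment is 471,250 × 0.0046875 / (1 − 1.0046875^−240) = $3,275.03.
Total interest on Loan B = 240 × $3,275.03 − $471,250 = $314,757.20.
Loan B is lower by $135,706.80.

Loan B by $135,707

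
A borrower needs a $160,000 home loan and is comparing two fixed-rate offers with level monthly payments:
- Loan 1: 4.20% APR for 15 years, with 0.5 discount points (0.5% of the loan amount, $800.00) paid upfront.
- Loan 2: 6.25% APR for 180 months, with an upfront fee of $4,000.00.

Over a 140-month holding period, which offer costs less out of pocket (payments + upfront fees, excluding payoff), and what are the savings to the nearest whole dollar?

Loan 1: at 4.20% the monthly rate is 0.0035000, so the payment is 160,000 × 0.0035000 / (1 − 1.0035000^−180) = $1,199.60.
Loan 2: at 6.25% the monthly rate is 0.0052083, so the payment is 160,000 × 0.0052083 / (1 − 1.0052083^−180) = $1,371.88.
Over 140 months: Loan 1 costs 140 × $1,199.60 + $800.00 = $168,744.00; Loan 2 costs 140 × $1,371.88 + $4,000.00 = $196,063.20.
Loan 1 is cheaper by $196,063.20 − $168,744.00 = $27,319.20.

Loan 1 by $27,319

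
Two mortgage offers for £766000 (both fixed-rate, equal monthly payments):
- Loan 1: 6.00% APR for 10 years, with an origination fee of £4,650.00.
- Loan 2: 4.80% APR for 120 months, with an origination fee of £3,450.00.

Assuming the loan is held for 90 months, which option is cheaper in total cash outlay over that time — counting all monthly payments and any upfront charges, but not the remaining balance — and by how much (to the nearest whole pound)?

Loan 2 by £42,081

Loan 1: monthly rate = 6%/12 = 0.0050000; payment = 766,000 × 0.0050000 / (1 − (1+0.0050000)^−120) = £8,504.17.
Loan 2: monthly rate = 4.8%/12 = 0.0040000; payment = 766,000 × 0.0040000 / (1 − (1+0.0040000)^−120) = £8,049.94.
Over 90 months: Loan 1 costs 90 × £8,504.17 + £4,650.00 = £770,025.30; Loan 2 costs 90 × £8,049.94 + £3,450.00 = £727,944.60.
Loan 2 is cheaper by £770,025.30 − £727,944.60 = £42,080.70.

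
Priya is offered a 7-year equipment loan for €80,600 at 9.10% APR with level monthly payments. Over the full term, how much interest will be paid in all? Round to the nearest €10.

€28,670

At 9.10% the monthly rate is 0.0075833, so the payment is 80,600 × 0.0075833 / (1 − 1.0075833^−84) = €1,300.87.
Total paid = 84 × €1,300.87 = €109,273.08; interest = €109,273.08 − €80,600 = €28,673.08.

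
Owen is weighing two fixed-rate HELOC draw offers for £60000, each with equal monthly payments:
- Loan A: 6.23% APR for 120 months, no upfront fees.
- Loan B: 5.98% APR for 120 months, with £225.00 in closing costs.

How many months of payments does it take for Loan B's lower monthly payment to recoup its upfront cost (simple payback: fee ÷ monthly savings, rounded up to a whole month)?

30 months

Loan A: at 6.23% the monthly rate is 0.0051917, so the payment is 60,000 × 0.0051917 / (1 − 1.0051917^−120) = £673.07.
Loan B: at 5.98% the monthly rate is 0.0049833, so the payment is 60,000 × 0.0049833 / (1 − 1.0049833^−120) = £665.52.
Monthly savings = £673.07 − £665.52 = £7.55.
Break-even = £225.00 / £7.55 = 29.80 → 30 months.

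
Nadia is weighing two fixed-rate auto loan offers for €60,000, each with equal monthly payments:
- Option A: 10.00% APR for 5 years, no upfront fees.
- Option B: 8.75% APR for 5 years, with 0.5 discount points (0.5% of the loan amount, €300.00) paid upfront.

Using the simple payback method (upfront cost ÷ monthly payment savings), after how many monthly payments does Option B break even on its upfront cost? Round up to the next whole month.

9 months

Option A: at 10.00% the monthly rate is 0.0083333, so the payment is 60,000 × 0.0083333 / (1 − 1.0083333^−60) = €1,274.82.
Option B: monthly rate = 8.75%/12 = 0.0072917; payment = 60,000 × 0.0072917 / (1 − (1+0.0072917)^−60) = €1,238.23.
Monthly savings = €1,274.82 − €1,238.23 = €36.59.
Break-even = €300.00 / €36.59 = 8.20 → 9 months.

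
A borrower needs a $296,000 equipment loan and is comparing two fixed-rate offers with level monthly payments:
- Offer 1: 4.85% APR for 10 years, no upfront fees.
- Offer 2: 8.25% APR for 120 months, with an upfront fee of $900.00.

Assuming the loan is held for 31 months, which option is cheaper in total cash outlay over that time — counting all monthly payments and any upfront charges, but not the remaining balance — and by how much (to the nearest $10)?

Offer 1 by $16,790

Offer 1: at 4.85% the monthly rate is 0.0040417, so the payment is 296,000 × 0.0040417 / (1 − 1.0040417^−120) = $3,117.88.
Offer 2: monthly rate = 8.25%/12 = 0.0068750; payment = 296,000 × 0.0068750 / (1 − (1+0.0068750)^−120) = $3,630.52.
Over 31 months: Offer 1 costs 31 × $3,117.88 = $96,654.28; Offer 2 costs 31 × $3,630.52 + $900.00 = $113,446.12.
Offer 1 is cheaper by $113,446.12 − $96,654.28 = $16,791.84.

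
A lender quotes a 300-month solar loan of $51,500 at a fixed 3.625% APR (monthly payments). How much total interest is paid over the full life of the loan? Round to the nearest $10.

$26,890

Monthly rate = 3.625%/12 = 0.0030208; payment = 51,500 × 0.0030208 / (1 − (1+0.0030208)^−300) = $261.29.
Total paid = 300 × $261.29 = $78,387.00; interest = $78,387.00 − $51,500 = $26,887.00.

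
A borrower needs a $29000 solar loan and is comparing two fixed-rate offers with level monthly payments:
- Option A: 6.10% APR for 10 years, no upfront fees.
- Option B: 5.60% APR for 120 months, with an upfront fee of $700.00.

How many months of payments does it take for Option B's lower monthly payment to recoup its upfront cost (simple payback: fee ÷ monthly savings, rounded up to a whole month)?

Option A: at 6.10% the monthly rate is 0.0050833, so the payment is 29,000 × 0.0050833 / (1 − 1.0050833^−120) = $323.42.
Option B: monthly rate = 5.6%/12 = 0.0046667; payment = 29,000 × 0.0046667 / (1 − (1+0.0046667)^−120) = $316.17.
Monthly savings = $323.42 − $316.17 = $7.25.
Break-even = $700.00 / $7.25 = 96.55 → 97 months.

97 months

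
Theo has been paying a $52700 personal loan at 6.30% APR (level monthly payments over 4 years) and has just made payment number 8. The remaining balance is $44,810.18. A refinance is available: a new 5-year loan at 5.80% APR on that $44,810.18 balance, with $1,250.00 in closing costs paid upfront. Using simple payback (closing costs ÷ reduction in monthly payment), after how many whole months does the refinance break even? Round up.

4 months

Current payment = 52,700 × 6.3%/12 / (1 − (1+0.0052500)^−48) = $1,244.92.
Refinanced payment = 44,810.18 × 0.0048333 / (1 − (1+0.0048333)^−60) = $862.15.
Monthly savings = $1,244.92 − $862.15 = $382.77.
Break-even = $1,250.00 / $382.77 = 3.27 → 4 months.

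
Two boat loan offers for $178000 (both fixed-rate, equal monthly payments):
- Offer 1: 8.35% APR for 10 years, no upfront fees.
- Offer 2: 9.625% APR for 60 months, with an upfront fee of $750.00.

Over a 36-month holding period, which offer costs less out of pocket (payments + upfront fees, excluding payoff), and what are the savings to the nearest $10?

Offer 1: at 8.35% the monthly rate is 0.0069583, so the payment is 178,000 × 0.0069583 / (1 − 1.0069583^−120) = $2,192.69.
Offer 2: monthly rate = 9.625%/12 = 0.0080208; payment = 178,000 × 0.0080208 / (1 − (1+0.0080208)^−60) = $3,749.21.
Over 36 months: Offer 1 costs 36 × $2,192.69 = $78,936.84; Offer 2 costs 36 × $3,749.21 + $750.00 = $135,721.56.
Offer 1 is cheaper by $135,721.56 − $78,936.84 = $56,784.72.

Offer 1 by $56,780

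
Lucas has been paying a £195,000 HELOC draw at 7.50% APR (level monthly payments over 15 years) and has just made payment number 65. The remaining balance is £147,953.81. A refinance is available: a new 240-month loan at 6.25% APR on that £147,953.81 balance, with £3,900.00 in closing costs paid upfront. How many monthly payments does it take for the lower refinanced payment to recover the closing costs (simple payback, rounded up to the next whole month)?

Current payment = 195,000 × 7.5%/12 / (1 − (1+0.0062500)^−180) = £1,807.67.
Refinanced payment = 147,953.81 × 0.0052083 / (1 − (1+0.0052083)^−240) = £1,081.44.
Monthly savings = £1,807.67 − £1,081.44 = £726.23.
Break-even = £3,900.00 / £726.23 = 5.37 → 6 months.

6 months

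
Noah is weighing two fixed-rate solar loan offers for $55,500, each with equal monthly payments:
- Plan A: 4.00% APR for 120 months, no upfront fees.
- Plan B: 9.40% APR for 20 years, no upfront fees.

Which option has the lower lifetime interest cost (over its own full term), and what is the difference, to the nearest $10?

Plan A: monthly rate = 4%/12 = 0.0033333; payment = 55,500 × 0.0033333 / (1 − (1+0.0033333)^−120) = $561.91.
Total interest on Plan A = 120 × $561.91 − $55,500 = $11,929.20.
Plan B: monthly rate = 9.4%/12 = 0.0078333; payment = 55,500 × 0.0078333 / (1 − (1+0.0078333)^−240) = $513.71.
Total interest on Plan B = 240 × $513.71 − $55,500 = $67,790.40.
Plan A is lower by $55,861.20.

Plan A by $55,860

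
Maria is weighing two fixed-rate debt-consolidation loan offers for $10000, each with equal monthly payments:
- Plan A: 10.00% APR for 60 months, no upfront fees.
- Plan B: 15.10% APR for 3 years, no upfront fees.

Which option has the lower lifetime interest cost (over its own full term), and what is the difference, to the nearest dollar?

Plan A: at 10.00% the monthly rate is 0.0083333, so the payment is 10,000 × 0.0083333 / (1 − 1.0083333^−60) = $212.47.
Total interest on Plan A = 60 × $212.47 − $10,000 = $2,748.20.
Plan B: monthly rate = 15.1%/12 = 0.0125833; payment = 10,000 × 0.0125833 / (1 − (1+0.0125833)^−36) = $347.14.
Total interest on Plan B = 36 × $347.14 − $10,000 = $2,497.04.
Plan B is lower by $251.16.

Plan B by $251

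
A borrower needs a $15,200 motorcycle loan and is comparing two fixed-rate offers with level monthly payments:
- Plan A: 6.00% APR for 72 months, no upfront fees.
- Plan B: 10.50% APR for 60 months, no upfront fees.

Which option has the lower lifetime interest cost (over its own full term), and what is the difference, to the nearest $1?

Plan A: at 6.00% the monthly rate is 0.0050000, so the payment is 15,200 × 0.0050000 / (1 − 1.0050000^−72) = $251.91.
Total interest on Plan A = 72 × $251.91 − $15,200 = $2,937.52.
Plan B: monthly rate = 10.5%/12 = 0.0087500; payment = 15,200 × 0.0087500 / (1 − (1+0.0087500)^−60) = $326.71.
Total interest on Plan B = 60 × $326.71 − $15,200 = $4,402.60.
Plan A is lower by $1,465.08.

Plan A by $1,465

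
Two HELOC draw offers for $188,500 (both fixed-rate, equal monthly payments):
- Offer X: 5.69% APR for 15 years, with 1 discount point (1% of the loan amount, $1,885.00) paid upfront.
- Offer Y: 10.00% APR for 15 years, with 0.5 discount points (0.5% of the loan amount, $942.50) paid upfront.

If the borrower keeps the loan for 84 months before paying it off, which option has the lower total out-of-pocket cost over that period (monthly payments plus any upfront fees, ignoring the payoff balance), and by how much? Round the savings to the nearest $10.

Offer X by $38,230

Offer X: monthly rate = 5.69%/12 = 0.0047417; payment = 188,500 × 0.0047417 / (1 − (1+0.0047417)^−180) = $1,559.27.
Offer Y: monthly rate = 10%/12 = 0.0083333; payment = 188,500 × 0.0083333 / (1 − (1+0.0083333)^−180) = $2,025.63.
Over 84 months: Offer X costs 84 × $1,559.27 + $1,885.00 = $132,863.68; Offer Y costs 84 × $2,025.63 + $942.50 = $171,095.42.
Offer X is cheaper by $171,095.42 − $132,863.68 = $38,231.74.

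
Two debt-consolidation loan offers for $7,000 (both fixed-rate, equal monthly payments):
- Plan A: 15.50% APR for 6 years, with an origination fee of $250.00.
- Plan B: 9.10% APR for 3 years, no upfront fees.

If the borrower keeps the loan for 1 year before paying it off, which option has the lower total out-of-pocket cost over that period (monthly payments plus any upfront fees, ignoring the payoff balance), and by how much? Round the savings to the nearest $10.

Plan A: monthly rate = 15.5%/12 = 0.0129167; payment = 7,000 × 0.0129167 / (1 − (1+0.0129167)^−72) = $149.92.
Plan B: at 9.10% the monthly rate is 0.0075833, so the payment is 7,000 × 0.0075833 / (1 − 1.0075833^−36) = $222.92.
Over 12 months: Plan A costs 12 × $149.92 + $250.00 = $2,049.04; Plan B costs 12 × $222.92 = $2,675.04.
Plan A is cheaper by $2,675.04 − $2,049.04 = $626.00.

Plan A by $630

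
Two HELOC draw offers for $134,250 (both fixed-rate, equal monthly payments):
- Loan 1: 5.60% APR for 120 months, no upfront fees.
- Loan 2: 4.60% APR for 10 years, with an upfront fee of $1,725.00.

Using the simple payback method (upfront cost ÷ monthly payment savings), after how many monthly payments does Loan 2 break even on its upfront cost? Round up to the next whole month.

27 months

Loan 1: at 5.60% the monthly rate is 0.0046667, so the payment is 134,250 × 0.0046667 / (1 − 1.0046667^−120) = $1,463.63.
Loan 2: monthly rate = 4.6%/12 = 0.0038333; payment = 134,250 × 0.0038333 / (1 − (1+0.0038333)^−120) = $1,397.83.
Monthly savings = $1,463.63 − $1,397.83 = $65.80.
Break-even = $1,725.00 / $65.80 = 26.22 → 27 months.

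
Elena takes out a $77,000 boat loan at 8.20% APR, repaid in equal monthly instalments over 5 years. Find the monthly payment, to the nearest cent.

$1,568.66

Monthly rate = 8.2%/12 = 0.0068333; payment = 77,000 × 0.0068333 / (1 − (1+0.0068333)^−60) = $1,568.66.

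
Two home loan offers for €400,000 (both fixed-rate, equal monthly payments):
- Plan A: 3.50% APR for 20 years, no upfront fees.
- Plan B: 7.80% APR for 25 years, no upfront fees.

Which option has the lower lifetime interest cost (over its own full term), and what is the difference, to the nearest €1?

Plan A: at 3.50% the monthly rate is 0.0029167, so the payment is 400,000 × 0.0029167 / (1 − 1.0029167^−240) = €2,319.84.
Total interest on Plan A = 240 × €2,319.84 − €400,000 = €156,761.60.
Plan B: monthly rate = 7.8%/12 = 0.0065000; payment = 400,000 × 0.0065000 / (1 − (1+0.0065000)^−300) = €3,034.46.
Total interest on Plan B = 300 × €3,034.46 − €400,000 = €510,338.00.
Plan A is lower by €353,576.40.

Plan A by €353,576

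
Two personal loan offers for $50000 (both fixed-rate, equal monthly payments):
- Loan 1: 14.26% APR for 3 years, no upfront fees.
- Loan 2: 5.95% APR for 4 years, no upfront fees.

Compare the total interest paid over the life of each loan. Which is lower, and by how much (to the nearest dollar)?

Loan 2 by $5,438

Loan 1: at 14.26% the monthly rate is 0.0118833, so the payment is 50,000 × 0.0118833 / (1 − 1.0118833^−36) = $1,715.20.
Total interest on Loan 1 = 36 × $1,715.20 − $50,000 = $11,747.20.
Loan 2: at 5.95% the monthly rate is 0.0049583, so the payment is 50,000 × 0.0049583 / (1 − 1.0049583^−48) = $1,173.11.
Total interest on Loan 2 = 48 × $1,173.11 − $50,000 = $6,309.28.
Loan 2 is lower by $5,437.92.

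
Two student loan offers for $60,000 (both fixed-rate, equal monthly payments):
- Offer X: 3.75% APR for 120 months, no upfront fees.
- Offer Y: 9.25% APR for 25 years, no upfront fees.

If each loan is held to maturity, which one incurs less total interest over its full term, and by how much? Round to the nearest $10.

Offer X: monthly rate = 3.75%/12 = 0.0031250; payment = 60,000 × 0.0031250 / (1 − (1+0.0031250)^−120) = $600.37.
Total interest on Offer X = 120 × $600.37 − $60,000 = $12,044.40.
Offer Y: monthly rate = 9.25%/12 = 0.0077083; payment = 60,000 × 0.0077083 / (1 − (1+0.0077083)^−300) = $513.83.
Total interest on Offer Y = 300 × $513.83 − $60,000 = $94,149.00.
Offer X is lower by $82,104.60.

Offer X by $82,100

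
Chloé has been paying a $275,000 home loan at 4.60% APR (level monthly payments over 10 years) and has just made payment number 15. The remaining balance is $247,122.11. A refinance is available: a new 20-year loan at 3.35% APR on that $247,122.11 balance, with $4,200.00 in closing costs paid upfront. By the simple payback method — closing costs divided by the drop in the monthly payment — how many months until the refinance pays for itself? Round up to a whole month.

3 months

Current payment = 275,000 × 4.6%/12 / (1 − (1+0.0038333)^−120) = $2,863.33.
Refinanced payment = 247,122.11 × 0.0027917 / (1 − (1+0.0027917)^−240) = $1,414.23.
Monthly savings = $2,863.33 − $1,414.23 = $1,449.10.
Break-even = $4,200.00 / $1,449.10 = 2.90 → 3 months.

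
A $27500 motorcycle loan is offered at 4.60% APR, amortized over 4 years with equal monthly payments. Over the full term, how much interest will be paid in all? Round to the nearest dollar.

At 4.60% the monthly rate is 0.0038333, so the payment is 27,500 × 0.0038333 / (1 − 1.0038333^−48) = $628.33.
Total paid = 48 × $628.33 = $30,159.84; interest = $30,159.84 − $27,500 = $2,659.84.

$2,660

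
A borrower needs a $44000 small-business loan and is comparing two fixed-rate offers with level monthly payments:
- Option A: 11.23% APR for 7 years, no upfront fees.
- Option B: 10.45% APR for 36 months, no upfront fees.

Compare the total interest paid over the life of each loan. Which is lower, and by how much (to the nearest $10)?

Option A: at 11.23% the monthly rate is 0.0093583, so the payment is 44,000 × 0.0093583 / (1 − 1.0093583^−84) = $758.72.
Total interest on Option A = 84 × $758.72 − $44,000 = $19,732.48.
Option B: at 10.45% the monthly rate is 0.0087083, so the payment is 44,000 × 0.0087083 / (1 − 1.0087083^−36) = $1,429.07.
Total interest on Option B = 36 × $1,429.07 − $44,000 = $7,446.52.
Option B is lower by $12,285.96.

Option B by $12,290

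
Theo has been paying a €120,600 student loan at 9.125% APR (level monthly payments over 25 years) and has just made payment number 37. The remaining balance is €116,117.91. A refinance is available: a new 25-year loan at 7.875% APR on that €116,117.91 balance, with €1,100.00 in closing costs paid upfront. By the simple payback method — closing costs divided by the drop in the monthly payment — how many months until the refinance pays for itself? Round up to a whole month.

9 months

Current payment = 120,600 × 9.125%/12 / (1 − (1+0.0076042)^−300) = €1,022.41.
Refinanced payment = 116,117.91 × 0.0065625 / (1 − (1+0.0065625)^−300) = €886.62.
Monthly savings = €1,022.41 − €886.62 = €135.79.
Break-even = €1,100.00 / €135.79 = 8.10 → 9 months.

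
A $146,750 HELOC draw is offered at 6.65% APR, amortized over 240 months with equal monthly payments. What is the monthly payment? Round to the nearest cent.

$1,107.13

At 6.65% the monthly rate is 0.0055417, so the payment is 146,750 × 0.0055417 / (1 − 1.0055417^−240) = $1,107.13.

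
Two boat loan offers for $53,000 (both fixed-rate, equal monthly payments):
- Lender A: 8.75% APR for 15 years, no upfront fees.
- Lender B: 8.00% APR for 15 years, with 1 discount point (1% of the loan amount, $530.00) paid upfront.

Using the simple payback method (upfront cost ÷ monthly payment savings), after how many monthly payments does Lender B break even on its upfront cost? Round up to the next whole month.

Lender A: monthly rate = 8.75%/12 = 0.0072917; payment = 53,000 × 0.0072917 / (1 − (1+0.0072917)^−180) = $529.71.
Lender B: monthly rate = 8%/12 = 0.0066667; payment = 53,000 × 0.0066667 / (1 − (1+0.0066667)^−180) = $506.50.
Monthly savings = $529.71 − $506.50 = $23.21.
Break-even = $530.00 / $23.21 = 22.83 → 23 months.

23 months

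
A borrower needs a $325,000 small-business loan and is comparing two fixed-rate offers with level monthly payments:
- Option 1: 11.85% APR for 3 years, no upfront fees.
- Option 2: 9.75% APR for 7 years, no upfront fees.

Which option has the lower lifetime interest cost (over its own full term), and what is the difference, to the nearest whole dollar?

Option 1 by $61,924

Option 1: at 11.85% the monthly rate is 0.0098750, so the payment is 325,000 × 0.0098750 / (1 − 1.0098750^−36) = $10,771.38.
Total interest on Option 1 = 36 × $10,771.38 − $325,000 = $62,769.68.
Option 2: at 9.75% the monthly rate is 0.0081250, so the payment is 325,000 × 0.0081250 / (1 − 1.0081250^−84) = $5,353.50.
Total interest on Option 2 = 84 × $5,353.50 − $325,000 = $124,694.00.
Option 1 is lower by $61,924.32.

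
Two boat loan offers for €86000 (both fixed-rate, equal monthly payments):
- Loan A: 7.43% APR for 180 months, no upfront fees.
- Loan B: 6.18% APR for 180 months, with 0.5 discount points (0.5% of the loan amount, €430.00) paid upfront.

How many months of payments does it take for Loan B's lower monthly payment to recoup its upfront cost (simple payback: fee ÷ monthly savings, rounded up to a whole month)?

8 months

Loan A: at 7.43% the monthly rate is 0.0061917, so the payment is 86,000 × 0.0061917 / (1 − 1.0061917^−180) = €793.81.
Loan B: monthly rate = 6.18%/12 = 0.0051500; payment = 86,000 × 0.0051500 / (1 − (1+0.0051500)^−180) = €734.11.
Monthly savings = €793.81 − €734.11 = €59.70.
Break-even = €430.00 / €59.70 = 7.20 → 8 months.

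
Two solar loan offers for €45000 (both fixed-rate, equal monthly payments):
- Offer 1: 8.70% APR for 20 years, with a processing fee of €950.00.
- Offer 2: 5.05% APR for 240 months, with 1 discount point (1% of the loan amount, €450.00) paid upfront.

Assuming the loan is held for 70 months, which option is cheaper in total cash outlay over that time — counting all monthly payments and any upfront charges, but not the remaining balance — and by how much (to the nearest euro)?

Offer 1: at 8.70% the monthly rate is 0.0072500, so the payment is 45,000 × 0.0072500 / (1 − 1.0072500^−240) = €396.24.
Offer 2: at 5.05% the monthly rate is 0.0042083, so the payment is 45,000 × 0.0042083 / (1 − 1.0042083^−240) = €298.22.
Over 70 months: Offer 1 costs 70 × €396.24 + €950.00 = €28,686.80; Offer 2 costs 70 × €298.22 + €450.00 = €21,325.40.
Offer 2 is cheaper by €28,686.80 − €21,325.40 = €7,361.40.

Offer 2 by €7,361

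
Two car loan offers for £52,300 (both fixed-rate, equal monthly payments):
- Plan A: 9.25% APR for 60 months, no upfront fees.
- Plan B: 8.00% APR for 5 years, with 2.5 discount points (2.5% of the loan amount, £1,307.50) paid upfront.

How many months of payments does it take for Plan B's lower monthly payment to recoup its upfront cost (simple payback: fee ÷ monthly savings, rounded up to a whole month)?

Plan A: at 9.25% the monthly rate is 0.0077083, so the payment is 52,300 × 0.0077083 / (1 − 1.0077083^−60) = £1,092.02.
Plan B: at 8.00% the monthly rate is 0.0066667, so the payment is 52,300 × 0.0066667 / (1 − 1.0066667^−60) = £1,060.46.
Monthly savings = £1,092.02 − £1,060.46 = £31.56.
Break-even = £1,307.50 / £31.56 = 41.43 → 42 months.

42 months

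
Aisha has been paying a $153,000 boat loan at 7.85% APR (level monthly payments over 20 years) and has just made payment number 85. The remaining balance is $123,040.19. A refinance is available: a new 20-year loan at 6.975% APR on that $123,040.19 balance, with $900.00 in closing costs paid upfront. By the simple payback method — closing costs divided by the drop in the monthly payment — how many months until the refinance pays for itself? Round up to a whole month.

Current payment = 153,000 × 7.85%/12 / (1 − (1+0.0065417)^−240) = $1,265.51.
Refinanced payment = 123,040.19 × 0.0058125 / (1 − (1+0.0058125)^−240) = $952.08.
Monthly savings = $1,265.51 − $952.08 = $313.43.
Break-even = $900.00 / $313.43 = 2.87 → 3 months.

3 months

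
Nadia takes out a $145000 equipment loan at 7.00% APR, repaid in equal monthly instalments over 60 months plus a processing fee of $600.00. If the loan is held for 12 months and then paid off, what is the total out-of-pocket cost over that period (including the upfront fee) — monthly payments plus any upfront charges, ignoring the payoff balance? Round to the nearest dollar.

$35,054

Monthly rate = 7%/12 = 0.0058333; payment = 145,000 × 0.0058333 / (1 − (1+0.0058333)^−60) = $2,871.17.
Total outlay = 12 × $2,871.17 + $600.00 = $35,054.04.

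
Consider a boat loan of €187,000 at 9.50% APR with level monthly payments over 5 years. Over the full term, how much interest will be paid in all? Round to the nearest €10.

At 9.50% the monthly rate is 0.0079167, so the payment is 187,000 × 0.0079167 / (1 − 1.0079167^−60) = €3,927.35.
Total paid = 60 × €3,927.35 = €235,641.00; interest = €235,641.00 − €187,000 = €48,641.00.

€48,640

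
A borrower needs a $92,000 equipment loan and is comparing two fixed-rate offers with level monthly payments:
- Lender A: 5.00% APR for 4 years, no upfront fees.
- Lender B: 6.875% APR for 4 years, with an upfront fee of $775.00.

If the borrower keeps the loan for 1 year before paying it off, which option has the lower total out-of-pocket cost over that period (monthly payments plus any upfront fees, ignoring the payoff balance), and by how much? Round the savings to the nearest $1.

Lender A by $1,723

Lender A: monthly rate = 5%/12 = 0.0041667; payment = 92,000 × 0.0041667 / (1 − (1+0.0041667)^−48) = $2,118.70.
Lender B: at 6.875% the monthly rate is 0.0057292, so the payment is 92,000 × 0.0057292 / (1 − 1.0057292^−48) = $2,197.72.
Over 12 months: Lender A costs 12 × $2,118.70 = $25,424.40; Lender B costs 12 × $2,197.72 + $775.00 = $27,147.64.
Lender A is cheaper by $27,147.64 − $25,424.40 = $1,723.24.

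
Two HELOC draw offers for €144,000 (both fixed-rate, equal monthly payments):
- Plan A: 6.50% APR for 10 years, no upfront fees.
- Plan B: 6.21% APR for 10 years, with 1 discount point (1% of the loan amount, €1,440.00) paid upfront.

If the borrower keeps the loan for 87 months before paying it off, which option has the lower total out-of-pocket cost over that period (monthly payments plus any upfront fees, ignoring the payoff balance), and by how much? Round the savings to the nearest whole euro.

Plan A: monthly rate = 6.5%/12 = 0.0054167; payment = 144,000 × 0.0054167 / (1 − (1+0.0054167)^−120) = €1,635.09.
Plan B: monthly rate = 6.21%/12 = 0.0051750; payment = 144,000 × 0.0051750 / (1 − (1+0.0051750)^−120) = €1,613.92.
Over 87 months: Plan A costs 87 × €1,635.09 = €142,252.83; Plan B costs 87 × €1,613.92 + €1,440.00 = €141,851.04.
Plan B is cheaper by €142,252.83 − €141,851.04 = €401.79.

Plan B by €402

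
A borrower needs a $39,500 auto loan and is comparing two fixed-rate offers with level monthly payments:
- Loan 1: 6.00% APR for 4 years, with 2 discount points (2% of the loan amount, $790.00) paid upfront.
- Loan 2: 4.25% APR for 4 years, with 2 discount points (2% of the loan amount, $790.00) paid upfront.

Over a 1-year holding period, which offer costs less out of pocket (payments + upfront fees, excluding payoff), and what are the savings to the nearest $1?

Loan 1: at 6.00% the monthly rate is 0.0050000, so the payment is 39,500 × 0.0050000 / (1 − 1.0050000^−48) = $927.66.
Loan 2: monthly rate = 4.25%/12 = 0.0035417; payment = 39,500 × 0.0035417 / (1 − (1+0.0035417)^−48) = $896.30.
Over 12 months: Loan 1 costs 12 × $927.66 + $790.00 = $11,921.92; Loan 2 costs 12 × $896.30 + $790.00 = $11,545.60.
Loan 2 is cheaper by $11,921.92 − $11,545.60 = $376.32.

Loan 2 by $376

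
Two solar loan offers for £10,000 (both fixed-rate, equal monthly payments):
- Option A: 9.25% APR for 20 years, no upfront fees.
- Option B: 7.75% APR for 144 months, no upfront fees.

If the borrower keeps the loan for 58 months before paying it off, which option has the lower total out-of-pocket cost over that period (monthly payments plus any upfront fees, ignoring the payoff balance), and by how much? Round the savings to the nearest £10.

Option A: monthly rate = 9.25%/12 = 0.0077083; payment = 10,000 × 0.0077083 / (1 − (1+0.0077083)^−240) = £91.59.
Option B: at 7.75% the monthly rate is 0.0064583, so the payment is 10,000 × 0.0064583 / (1 − 1.0064583^−144) = £106.88.
Over 58 months: Option A costs 58 × £91.59 = £5,312.22; Option B costs 58 × £106.88 = £6,199.04.
Option A is cheaper by £6,199.04 − £5,312.22 = £886.82.

Option A by £890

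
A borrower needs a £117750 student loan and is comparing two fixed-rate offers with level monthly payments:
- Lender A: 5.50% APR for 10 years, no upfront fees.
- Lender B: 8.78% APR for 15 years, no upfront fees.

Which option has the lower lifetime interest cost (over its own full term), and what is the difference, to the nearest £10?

Lender A by £58,860

Lender A: monthly rate = 5.5%/12 = 0.0045833; payment = 117,750 × 0.0045833 / (1 − (1+0.0045833)^−120) = £1,277.90.
Total interest on Lender A = 120 × £1,277.90 − £117,750 = £35,598.00.
Lender B: monthly rate = 8.78%/12 = 0.0073167; payment = 117,750 × 0.0073167 / (1 − (1+0.0073167)^−180) = £1,178.94.
Total interest on Lender B = 180 × £1,178.94 − £117,750 = £94,459.20.
Lender A is lower by £58,861.20.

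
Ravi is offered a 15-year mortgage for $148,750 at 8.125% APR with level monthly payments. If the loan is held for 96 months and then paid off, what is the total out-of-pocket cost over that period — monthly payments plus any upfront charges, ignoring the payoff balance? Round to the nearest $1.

Monthly rate = 8.125%/12 = 0.0067708; payment = 148,750 × 0.0067708 / (1 − (1+0.0067708)^−180) = $1,432.29.
Total outlay = 96 × $1,432.29 = $137,499.84.

$137,500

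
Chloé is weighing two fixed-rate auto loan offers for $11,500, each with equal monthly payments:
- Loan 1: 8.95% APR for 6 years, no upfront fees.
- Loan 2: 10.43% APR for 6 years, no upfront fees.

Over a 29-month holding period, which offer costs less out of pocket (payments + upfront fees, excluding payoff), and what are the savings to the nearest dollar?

Loan 1 by $248

Loan 1: at 8.95% the monthly rate is 0.0074583, so the payment is 11,500 × 0.0074583 / (1 − 1.0074583^−72) = $207.01.
Loan 2: at 10.43% the monthly rate is 0.0086917, so the payment is 11,500 × 0.0086917 / (1 − 1.0086917^−72) = $215.55.
Over 29 months: Loan 1 costs 29 × $207.01 = $6,003.29; Loan 2 costs 29 × $215.55 = $6,250.95.
Loan 1 is cheaper by $6,250.95 − $6,003.29 = $247.66.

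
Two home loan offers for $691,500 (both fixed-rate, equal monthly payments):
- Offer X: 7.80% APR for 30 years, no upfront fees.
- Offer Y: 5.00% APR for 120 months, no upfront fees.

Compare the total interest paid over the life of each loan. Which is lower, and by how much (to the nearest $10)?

Offer Y by $911,910

Offer X: monthly rate = 7.8%/12 = 0.0065000; payment = 691,500 × 0.0065000 / (1 − (1+0.0065000)^−360) = $4,977.90.
Total interest on Offer X = 360 × $4,977.90 − $691,500 = $1,100,544.00.
Offer Y: monthly rate = 5%/12 = 0.0041667; payment = 691,500 × 0.0041667 / (1 − (1+0.0041667)^−120) = $7,334.43.
Total interest on Offer Y = 120 × $7,334.43 − $691,500 = $188,631.60.
Offer Y is lower by $911,912.40.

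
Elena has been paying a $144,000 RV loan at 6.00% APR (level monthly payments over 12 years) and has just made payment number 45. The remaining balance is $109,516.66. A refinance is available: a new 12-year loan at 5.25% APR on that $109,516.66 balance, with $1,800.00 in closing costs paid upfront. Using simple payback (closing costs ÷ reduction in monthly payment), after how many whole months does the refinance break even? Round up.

Current payment = 144,000 × 6%/12 / (1 − (1+0.0050000)^−144) = $1,405.22.
Refinanced payment = 109,516.66 × 0.0043750 / (1 − (1+0.0043750)^−144) = $1,026.70.
Monthly savings = $1,405.22 − $1,026.70 = $378.52.
Break-even = $1,800.00 / $378.52 = 4.76 → 5 months.

5 months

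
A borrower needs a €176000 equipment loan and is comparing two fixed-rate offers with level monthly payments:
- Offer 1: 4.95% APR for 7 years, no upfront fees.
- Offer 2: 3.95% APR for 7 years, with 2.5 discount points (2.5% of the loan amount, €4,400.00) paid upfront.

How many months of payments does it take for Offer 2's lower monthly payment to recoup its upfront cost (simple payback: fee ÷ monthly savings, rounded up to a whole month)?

Offer 1: at 4.95% the monthly rate is 0.0041250, so the payment is 176,000 × 0.0041250 / (1 − 1.0041250^−84) = €2,483.44.
Offer 2: monthly rate = 3.95%/12 = 0.0032917; payment = 176,000 × 0.0032917 / (1 − (1+0.0032917)^−84) = €2,401.66.
Monthly savings = €2,483.44 − €2,401.66 = €81.78.
Break-even = €4,400.00 / €81.78 = 53.80 → 54 months.

54 months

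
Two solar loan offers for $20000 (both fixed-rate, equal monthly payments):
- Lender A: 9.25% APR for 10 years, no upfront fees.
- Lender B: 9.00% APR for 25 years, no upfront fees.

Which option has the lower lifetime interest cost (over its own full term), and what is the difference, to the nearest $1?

Lender A by $19,624

Lender A: monthly rate = 9.25%/12 = 0.0077083; payment = 20,000 × 0.0077083 / (1 − (1+0.0077083)^−120) = $256.07.
Total interest on Lender A = 120 × $256.07 − $20,000 = $10,728.40.
Lender B: at 9.00% the monthly rate is 0.0075000, so the payment is 20,000 × 0.0075000 / (1 − 1.0075000^−300) = $167.84.
Total interest on Lender B = 300 × $167.84 − $20,000 = $30,352.00.
Lender A is lower by $19,623.60.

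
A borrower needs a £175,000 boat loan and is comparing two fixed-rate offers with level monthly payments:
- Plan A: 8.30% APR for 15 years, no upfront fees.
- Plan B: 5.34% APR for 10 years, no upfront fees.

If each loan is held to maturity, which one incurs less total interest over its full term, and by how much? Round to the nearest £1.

Plan A: at 8.30% the monthly rate is 0.0069167, so the payment is 175,000 × 0.0069167 / (1 − 1.0069167^−180) = £1,702.84.
Total interest on Plan A = 180 × £1,702.84 − £175,000 = £131,511.20.
Plan B: monthly rate = 5.34%/12 = 0.0044500; payment = 175,000 × 0.0044500 / (1 − (1+0.0044500)^−120) = £1,885.37.
Total interest on Plan B = 120 × £1,885.37 − £175,000 = £51,244.40.
Plan B is lower by £80,266.80.

Plan B by £80,267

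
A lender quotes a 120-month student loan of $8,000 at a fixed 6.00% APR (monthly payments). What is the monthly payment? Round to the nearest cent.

$88.82

Monthly rate = 6%/12 = 0.0050000; payment = 8,000 × 0.0050000 / (1 − (1+0.0050000)^−120) = $88.82.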